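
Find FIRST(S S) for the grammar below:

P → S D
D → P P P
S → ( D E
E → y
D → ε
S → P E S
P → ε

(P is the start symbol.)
{ '(', 'y' }

FIRST sets of the non-terminals involved (from the grammar, by fixed-point iteration):
  FIRST(S) = { '(', 'y' }

To compute FIRST(S S), process the symbols left to right:
Symbol S is a non-terminal. Add FIRST(S) \ {ε} = { '(', 'y' }
S is not nullable (ε ∉ FIRST(S)), so stop here.
FIRST(S S) = { '(', 'y' }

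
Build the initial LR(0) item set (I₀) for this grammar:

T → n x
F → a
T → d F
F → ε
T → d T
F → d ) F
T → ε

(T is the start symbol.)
First, augment the grammar with T' → T
I₀ = CLOSURE({ [T' → . T] }):
  [T' → . T] has the dot before T: add [T → . n x], [T → . d F], [T → . d T], [T → .]
No further items can be added.

I₀ = { [T → . d F], [T → . d T], [T → . n x], [T → .], [T' → . T] }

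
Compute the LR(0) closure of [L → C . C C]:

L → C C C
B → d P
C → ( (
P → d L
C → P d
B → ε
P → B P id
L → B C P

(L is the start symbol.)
{ [B → . d P], [B → .], [C → . ( (], [C → . P d], [L → C . C C], [P → . B P id], [P → . d L] }

To compute CLOSURE, for each item [A → α.Bβ] where B is a non-terminal, add [B → .γ] for all productions B → γ; repeat for the newly added items until nothing changes.

Start with: [L → C . C C]
  [L → C . C C] has the dot before C: add [C → . ( (], [C → . P d]
  [C → . P d] has the dot before P: add [P → . d L], [P → . B P id]
  [P → . B P id] has the dot before B: add [B → . d P], [B → .]
No further items can be added.

CLOSURE = { [B → . d P], [B → .], [C → . ( (], [C → . P d], [L → C . C C], [P → . B P id], [P → . d L] }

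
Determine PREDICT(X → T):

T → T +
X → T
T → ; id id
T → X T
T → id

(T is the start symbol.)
PREDICT(X → T) = (FIRST(RHS) \ {ε}) ∪ (FOLLOW(X) if ε ∈ FIRST(RHS), i.e. RHS ⇒* ε)
FIRST(T) = { ';', 'id' }
FIRST(T) = { ';', 'id' }
ε ∉ FIRST(T), so FOLLOW(X) is not added.
PREDICT(X → T) = { ';', 'id' }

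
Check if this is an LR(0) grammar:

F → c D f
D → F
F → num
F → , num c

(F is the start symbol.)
Yes, the grammar is LR(0)

Augment with F' → F and build the canonical LR(0) collection (I0 = CLOSURE({[F' → . F]}), then GOTO on every symbol after a dot until no new states appear). It has 10 states:
  I0: { [F → . , num c], [F → . c D f], [F → . num], [F' → . F] }  — shift
  I1: { [F → , . num c] }  — shift
  I2: { [F' → F .] }  — accept
  I3: { [D → . F], [F → . , num c], [F → . c D f], [F → . num], [F → c . D f] }  — shift
  I4: { [F → num .] }  — reduce
  I5: { [F → c D . f] }  — shift
  I6: { [D → F .] }  — reduce
  I7: { [F → c D f .] }  — reduce
  I8: { [F → , num . c] }  — shift
  I9: { [F → , num c .] }  — reduce

Every state is either a pure shift/goto state or contains exactly one complete item and nothing to shift — no conflicts. The grammar is LR(0).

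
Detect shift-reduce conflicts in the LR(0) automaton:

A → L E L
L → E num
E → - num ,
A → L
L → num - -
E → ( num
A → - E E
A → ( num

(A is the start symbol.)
A shift-reduce conflict occurs when an LR(0) state has both:
  - a complete (reduce) item [A → α .] (dot at the end), and
  - a shift item [B → β . c γ] (dot before a terminal).

Augment with A' → A and build the canonical LR(0) collection (I0 = CLOSURE({[A' → . A]}), then GOTO on every symbol after a dot until no new states appear). It has 20 states:
  I0: { [A → . ( num], [A → . - E E], [A → . L E L], [A → . L], [A' → . A], [E → . ( num], [E → . - num ,], [L → . E num], [L → . num - -] }  — shift
  I1: { [A → ( . num], [E → ( . num] }  — shift
  I2: { [A → - . E E], [E → - . num ,], [E → . ( num], [E → . - num ,] }  — shift
  I3: { [A' → A .] }  — accept
  I4: { [L → E . num] }  — shift
  I5: { [A → L . E L], [A → L .], [E → . ( num], [E → . - num ,] }  — shift, reduce
  I6: { [L → num . - -] }  — shift
  I7: { [L → num - . -] }  — shift
  I8: { [L → num - - .] }  — reduce
  I9: { [E → ( . num] }  — shift
  I10: { [E → - . num ,] }  — shift
  I11: { [A → L E . L], [E → . ( num], [E → . - num ,], [L → . E num], [L → . num - -] }  — shift
  I12: { [A → L E L .] }  — reduce
  I13: { [E → - num . ,] }  — shift
  I14: { [E → - num , .] }  — reduce
  I15: { [E → ( num .] }  — reduce
  I16: { [L → E num .] }  — reduce
  I17: { [A → - E . E], [E → . ( num], [E → . - num ,] }  — shift
  I18: { [A → - E E .] }  — reduce
  I19: { [A → ( num .], [E → ( num .] }  — 2 reduces

I5 contains reduce item [A → L .] and shift items [E → . ( num], [E → . - num ,] — shift-reduce conflict.

Answer: Yes — I5: [A → L .] vs [E → . ( num]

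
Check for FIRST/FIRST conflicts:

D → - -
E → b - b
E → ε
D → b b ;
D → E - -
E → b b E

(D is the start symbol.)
Yes. D → '-' '-' / D → E '-' '-' on { '-' }; D → b b ';' / D → E '-' '-' on { 'b' }; E → b '-' b / E → b b E on { 'b' }

FIRST sets of the non-terminals at (or reachable through a nullable prefix from) the front of some alternative:
  FIRST(E) = { 'b', ε }

Productions for D:
  D → - -: FIRST = { '-' }
  D → b b ;: FIRST = { 'b' }
  D → E - -: FIRST = { '-', 'b' }
Productions for E:
  E → b - b: FIRST = { 'b' }
  E → ε: FIRST = { ε }
  E → b b E: FIRST = { 'b' }

Conflict for D: D → - - and D → E - -
  Overlap: { '-' }
Conflict for D: D → b b ; and D → E - -
  Overlap: { 'b' }
Conflict for E: E → b - b and E → b b E
  Overlap: { 'b' }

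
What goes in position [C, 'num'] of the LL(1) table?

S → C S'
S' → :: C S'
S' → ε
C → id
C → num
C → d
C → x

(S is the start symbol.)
To find M[C, 'num'], we find productions for C where 'num' is in the predict set (PREDICT(N → α) = (FIRST(α) \ {ε}) ∪ (FOLLOW(N) if α ⇒* ε)).

C → id: PREDICT = { 'id' }
C → num: PREDICT = { 'num' }
  'num' is in predict set, so this production goes in M[C, 'num']
C → d: PREDICT = { 'd' }
C → x: PREDICT = { 'x' }

M[C, 'num'] = C → num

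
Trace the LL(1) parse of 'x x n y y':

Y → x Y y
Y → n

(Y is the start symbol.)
LL(1) parsing maintains a stack (initially the start symbol over $) and the input. At each step: if the stack top is a terminal, match it against the current input token; if it is a non-terminal N, replace it with the RHS of M[N, lookahead] (the unique production whose predict set contains the lookahead).

Stack is shown with the top on the left.

Stack      Input        Action
------------------------------
Y $        x x n y y $  output Y → x Y y
x Y y $    x x n y y $  match 'x'
Y y $      x n y y $    output Y → x Y y
x Y y y $  x n y y $    match 'x'
Y y y $    n y y $      output Y → n
n y y $    n y y $      match 'n'
y y $      y y $        match 'y'
y $        y $          match 'y'
$          $            accept

The string is accepted.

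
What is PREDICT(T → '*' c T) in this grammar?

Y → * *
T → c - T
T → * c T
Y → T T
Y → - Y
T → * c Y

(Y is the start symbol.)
{ '*' }

PREDICT(T → '*' c T) = (FIRST(RHS) \ {ε}) ∪ (FOLLOW(T) if ε ∈ FIRST(RHS), i.e. RHS ⇒* ε)
FIRST('*' c T) = { '*' }
ε ∉ FIRST('*' c T), so FOLLOW(T) is not added.
PREDICT(T → '*' c T) = { '*' }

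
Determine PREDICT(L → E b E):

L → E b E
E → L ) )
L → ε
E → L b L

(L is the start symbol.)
{ ')', 'b' }

PREDICT(L → E b E) = (FIRST(RHS) \ {ε}) ∪ (FOLLOW(L) if ε ∈ FIRST(RHS), i.e. RHS ⇒* ε)
FIRST(E) = { ')', 'b' }
FIRST(E b E) = { ')', 'b' }
ε ∉ FIRST(E b E), so FOLLOW(L) is not added.
PREDICT(L → E b E) = { ')', 'b' }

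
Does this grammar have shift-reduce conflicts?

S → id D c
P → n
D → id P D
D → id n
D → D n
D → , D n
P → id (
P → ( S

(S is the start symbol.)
A shift-reduce conflict occurs when an LR(0) state has both:
  - a complete (reduce) item [A → α .] (dot at the end), and
  - a shift item [B → β . c γ] (dot before a terminal).

Augment with S' → S and build the canonical LR(0) collection (I0 = CLOSURE({[S' → . S]}), then GOTO on every symbol after a dot until no new states appear). It has 17 states:
  I0: { [S → . id D c], [S' → . S] }  — shift
  I1: { [S' → S .] }  — accept
  I2: { [D → . , D n], [D → . D n], [D → . id P D], [D → . id n], [S → id . D c] }  — shift
  I3: { [D → , . D n], [D → . , D n], [D → . D n], [D → . id P D], [D → . id n] }  — shift
  I4: { [D → D . n], [S → id D . c] }  — shift
  I5: { [D → id . P D], [D → id . n], [P → . ( S], [P → . id (], [P → . n] }  — shift
  I6: { [P → ( . S], [S → . id D c] }  — shift
  I7: { [D → . , D n], [D → . D n], [D → . id P D], [D → . id n], [D → id P . D] }  — shift
  I8: { [P → id . (] }  — shift
  I9: { [D → id n .], [P → n .] }  — 2 reduces
  I10: { [P → id ( .] }  — reduce
  I11: { [D → D . n], [D → id P D .] }  — shift, reduce
  I12: { [D → D n .] }  — reduce
  I13: { [P → ( S .] }  — reduce
  I14: { [S → id D c .] }  — reduce
  I15: { [D → , D . n], [D → D . n] }  — shift
  I16: { [D → , D n .], [D → D n .] }  — 2 reduces

I11 contains reduce item [D → id P D .] and shift item [D → D . n] — shift-reduce conflict.

Answer: Yes — I11: [D → id P D .] vs [D → D . n]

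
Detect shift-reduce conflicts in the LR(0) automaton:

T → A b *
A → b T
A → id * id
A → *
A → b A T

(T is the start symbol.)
A shift-reduce conflict occurs when an LR(0) state has both:
  - a complete (reduce) item [A → α .] (dot at the end), and
  - a shift item [B → β . c γ] (dot before a terminal).

Augment with T' → T and build the canonical LR(0) collection (I0 = CLOSURE({[T' → . T]}), then GOTO on every symbol after a dot until no new states appear). It has 15 states:
  I0: { [A → . *], [A → . b A T], [A → . b T], [A → . id * id], [T → . A b *], [T' → . T] }  — shift
  I1: { [A → * .] }  — reduce
  I2: { [T → A . b *] }  — shift
  I3: { [T' → T .] }  — accept
  I4: { [A → . *], [A → . b A T], [A → . b T], [A → . id * id], [A → b . A T], [A → b . T], [T → . A b *] }  — shift
  I5: { [A → id . * id] }  — shift
  I6: { [A → id * . id] }  — shift
  I7: { [A → id * id .] }  — reduce
  I8: { [A → . *], [A → . b A T], [A → . b T], [A → . id * id], [A → b A . T], [T → . A b *], [T → A . b *] }  — shift
  I9: { [A → b T .] }  — reduce
  I10: { [A → b A T .] }  — reduce
  I11: { [A → . *], [A → . b A T], [A → . b T], [A → . id * id], [A → b . A T], [A → b . T], [T → . A b *], [T → A b . *] }  — shift
  I12: { [A → * .], [T → A b * .] }  — 2 reduces
  I13: { [T → A b . *] }  — shift
  I14: { [T → A b * .] }  — reduce

No state contains both a complete item and a shift item.

Answer: No shift-reduce conflicts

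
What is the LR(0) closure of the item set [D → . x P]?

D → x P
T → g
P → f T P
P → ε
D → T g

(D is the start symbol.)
To compute CLOSURE, for each item [A → α.Bβ] where B is a non-terminal, add [B → .γ] for all productions B → γ; repeat for the newly added items until nothing changes.

Start with: [D → . x P]
The dot precedes the terminal x, so nothing is added.

CLOSURE = { [D → . x P] }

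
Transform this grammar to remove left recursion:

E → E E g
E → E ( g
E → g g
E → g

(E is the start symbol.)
E is directly left-recursive. The standard transformation for
  A → A α₁ | ... | A α_m | β₁ | ... | β_n
is
  A  → β₁ A' | ... | β_n A'
  A' → α₁ A' | ... | α_m A' | ε

E → g g becomes E → g g E'
E → g becomes E → g E'
E → E E g becomes E' → E g E'
E → E ( g becomes E' → ( g E'
Add E' → ε

Resulting grammar:
E → g g E'
E → g E'
E' → E g E'
E' → ( g E'
E' → ε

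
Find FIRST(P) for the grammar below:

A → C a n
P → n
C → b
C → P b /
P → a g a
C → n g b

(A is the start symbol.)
To compute FIRST(P), examine every production with P on the left-hand side, reading each right-hand side left to right until a non-nullable symbol is reached.

From P → n:
  - n is a terminal: add 'n' and stop
From P → a g a:
  - a is a terminal: add 'a' and stop

Collecting: FIRST(P) = { 'a', 'n' }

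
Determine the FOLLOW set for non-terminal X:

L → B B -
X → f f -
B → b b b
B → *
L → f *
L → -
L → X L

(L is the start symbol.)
In L → X L: X is followed by L, add FIRST(L) \ {ε} = { '*', '-', 'b', 'f' }

Taking the union: FOLLOW(X) = { '*', '-', 'b', 'f' }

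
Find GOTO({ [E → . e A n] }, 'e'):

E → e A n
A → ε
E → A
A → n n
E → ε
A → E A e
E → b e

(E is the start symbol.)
GOTO(I, 'e') = CLOSURE({ [A → αX.β] : [A → α.Xβ] ∈ I, X = 'e' })

Items with dot before 'e', with the dot advanced:
  [E → . e A n] → [E → e . A n]
Closure of the advanced items:
  [E → e . A n] has the dot before A: add [A → .], [A → . n n], [A → . E A e]
  [A → . E A e] has the dot before E: add [E → . e A n], [E → . A], [E → .], [E → . b e]

GOTO = { [A → . E A e], [A → . n n], [A → .], [E → . A], [E → . b e], [E → . e A n], [E → .], [E → e . A n] }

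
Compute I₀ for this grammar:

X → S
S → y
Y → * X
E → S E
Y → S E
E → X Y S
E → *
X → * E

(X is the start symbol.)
{ [S → . y], [X → . * E], [X → . S], [X' → . X] }

First, augment the grammar with X' → X
I₀ = CLOSURE({ [X' → . X] }):
  [X' → . X] has the dot before X: add [X → . S], [X → . * E]
  [X → . S] has the dot before S: add [S → . y]
No further items can be added.

I₀ = { [S → . y], [X → . * E], [X → . S], [X' → . X] }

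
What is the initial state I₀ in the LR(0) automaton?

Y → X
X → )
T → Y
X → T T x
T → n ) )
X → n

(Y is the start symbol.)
First, augment the grammar with Y' → Y
I₀ = CLOSURE({ [Y' → . Y] }):
  [Y' → . Y] has the dot before Y: add [Y → . X]
  [Y → . X] has the dot before X: add [X → . )], [X → . T T x], [X → . n]
  [X → . T T x] has the dot before T: add [T → . Y], [T → . n ) )]
No further items can be added.

I₀ = { [T → . Y], [T → . n ) )], [X → . )], [X → . T T x], [X → . n], [Y → . X], [Y' → . Y] }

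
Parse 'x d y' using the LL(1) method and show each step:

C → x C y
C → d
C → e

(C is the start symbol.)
LL(1) parsing maintains a stack (initially the start symbol over $) and the input. At each step: if the stack top is a terminal, match it against the current input token; if it is a non-terminal N, replace it with the RHS of M[N, lookahead] (the unique production whose predict set contains the lookahead).

Stack is shown with the top on the left.

Stack    Input    Action
------------------------
C $      x d y $  output C → x C y
x C y $  x d y $  match 'x'
C y $    d y $    output C → d
d y $    d y $    match 'd'
y $      y $      match 'y'
$        $        accept

The string is accepted.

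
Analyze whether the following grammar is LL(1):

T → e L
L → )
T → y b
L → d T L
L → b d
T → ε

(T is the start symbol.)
A grammar is LL(1) if for each non-terminal N with multiple productions, the predict sets of those productions are pairwise disjoint, where PREDICT(N → α) = (FIRST(α) \ {ε}) ∪ (FOLLOW(N) if α ⇒* ε).

Relevant sets:
  FOLLOW(T) = { $, ')', 'b', 'd' }

For T:
  PREDICT(T → e L) = { 'e' }
  PREDICT(T → y b) = { 'y' }
  PREDICT(T → ε) = { $, ')', 'b', 'd' }
For L:
  PREDICT(L → ')') = { ')' }
  PREDICT(L → d T L) = { 'd' }
  PREDICT(L → b d) = { 'b' }

All predict sets are disjoint. The grammar IS LL(1).

Answer: Yes, the grammar is LL(1).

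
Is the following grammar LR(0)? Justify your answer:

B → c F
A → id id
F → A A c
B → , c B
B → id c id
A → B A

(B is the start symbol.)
Augment with B' → B and build the canonical LR(0) collection (I0 = CLOSURE({[B' → . B]}), then GOTO on every symbol after a dot until no new states appear). It has 17 states:
  I0: { [B → . , c B], [B → . c F], [B → . id c id], [B' → . B] }  — shift
  I1: { [B → , . c B] }  — shift
  I2: { [B' → B .] }  — accept
  I3: { [A → . B A], [A → . id id], [B → . , c B], [B → . c F], [B → . id c id], [B → c . F], [F → . A A c] }  — shift
  I4: { [B → id . c id] }  — shift
  I5: { [B → id c . id] }  — shift
  I6: { [B → id c id .] }  — reduce
  I7: { [A → . B A], [A → . id id], [B → . , c B], [B → . c F], [B → . id c id], [F → A . A c] }  — shift
  I8: { [A → . B A], [A → . id id], [A → B . A], [B → . , c B], [B → . c F], [B → . id c id] }  — shift
  I9: { [B → c F .] }  — reduce
  I10: { [A → id . id], [B → id . c id] }  — shift
  I11: { [A → id id .] }  — reduce
  I12: { [A → B A .] }  — reduce
  I13: { [F → A A . c] }  — shift
  I14: { [F → A A c .] }  — reduce
  I15: { [B → , c . B], [B → . , c B], [B → . c F], [B → . id c id] }  — shift
  I16: { [B → , c B .] }  — reduce

Every state is either a pure shift/goto state or contains exactly one complete item and nothing to shift — no conflicts. The grammar is LR(0).

Answer: Yes, the grammar is LR(0)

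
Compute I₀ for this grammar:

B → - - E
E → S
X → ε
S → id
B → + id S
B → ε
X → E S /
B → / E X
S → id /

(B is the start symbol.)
First, augment the grammar with B' → B
I₀ = CLOSURE({ [B' → . B] }):
  [B' → . B] has the dot before B: add [B → . - - E], [B → . + id S], [B → .], [B → . / E X]
No further items can be added.

I₀ = { [B → . + id S], [B → . - - E], [B → . / E X], [B → .], [B' → . B] }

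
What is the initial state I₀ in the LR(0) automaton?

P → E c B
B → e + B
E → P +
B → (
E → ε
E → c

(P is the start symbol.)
First, augment the grammar with P' → P
I₀ = CLOSURE({ [P' → . P] }):
  [P' → . P] has the dot before P: add [P → . E c B]
  [P → . E c B] has the dot before E: add [E → . P +], [E → .], [E → . c]
No further items can be added.

I₀ = { [E → . P +], [E → . c], [E → .], [P → . E c B], [P' → . P] }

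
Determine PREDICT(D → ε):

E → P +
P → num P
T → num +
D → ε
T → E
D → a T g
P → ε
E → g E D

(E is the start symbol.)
PREDICT(D → ε) = (FIRST(RHS) \ {ε}) ∪ (FOLLOW(D) if ε ∈ FIRST(RHS), i.e. RHS ⇒* ε)
The right-hand side is ε (FIRST(ε) = { ε }), so the predict set is FOLLOW(D) = { $, 'a', 'g' }
PREDICT(D → ε) = { $, 'a', 'g' }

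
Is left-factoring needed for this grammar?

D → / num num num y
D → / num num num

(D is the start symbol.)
Yes, D has productions with common prefix '/ num num num'

Left-factoring is needed when two productions for the same non-terminal
share a common prefix on the right-hand side.

Productions for D:
  D → / num num num y
  D → / num num num

Found common prefix '/ num num num' in productions for D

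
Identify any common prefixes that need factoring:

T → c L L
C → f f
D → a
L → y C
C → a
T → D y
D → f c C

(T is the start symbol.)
No, left-factoring is not needed

Left-factoring is needed when two productions for the same non-terminal
share a common prefix on the right-hand side.

Productions for T:
  T → c L L
  T → D y
Productions for C:
  C → f f
  C → a
Productions for D:
  D → a
  D → f c C

No common prefixes found.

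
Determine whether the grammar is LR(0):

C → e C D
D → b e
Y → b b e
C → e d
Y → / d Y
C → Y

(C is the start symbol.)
Yes, the grammar is LR(0)

Augment with C' → C and build the canonical LR(0) collection (I0 = CLOSURE({[C' → . C]}), then GOTO on every symbol after a dot until no new states appear). It has 15 states:
  I0: { [C → . Y], [C → . e C D], [C → . e d], [C' → . C], [Y → . / d Y], [Y → . b b e] }  — shift
  I1: { [Y → / . d Y] }  — shift
  I2: { [C' → C .] }  — accept
  I3: { [C → Y .] }  — reduce
  I4: { [Y → b . b e] }  — shift
  I5: { [C → . Y], [C → . e C D], [C → . e d], [C → e . C D], [C → e . d], [Y → . / d Y], [Y → . b b e] }  — shift
  I6: { [C → e C . D], [D → . b e] }  — shift
  I7: { [C → e d .] }  — reduce
  I8: { [C → e C D .] }  — reduce
  I9: { [D → b . e] }  — shift
  I10: { [D → b e .] }  — reduce
  I11: { [Y → b b . e] }  — shift
  I12: { [Y → b b e .] }  — reduce
  I13: { [Y → . / d Y], [Y → . b b e], [Y → / d . Y] }  — shift
  I14: { [Y → / d Y .] }  — reduce

Every state is either a pure shift/goto state or contains exactly one complete item and nothing to shift — no conflicts. The grammar is LR(0).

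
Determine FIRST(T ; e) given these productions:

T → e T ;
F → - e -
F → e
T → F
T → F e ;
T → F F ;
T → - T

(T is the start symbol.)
FIRST sets of the non-terminals involved (from the grammar, by fixed-point iteration):
  FIRST(T) = { '-', 'e' }

To compute FIRST(T ; e), process the symbols left to right:
Symbol T is a non-terminal. Add FIRST(T) \ {ε} = { '-', 'e' }
T is not nullable (ε ∉ FIRST(T)), so stop here.
FIRST(T ; e) = { '-', 'e' }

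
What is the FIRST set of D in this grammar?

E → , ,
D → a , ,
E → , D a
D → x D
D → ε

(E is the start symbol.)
To compute FIRST(D), examine every production with D on the left-hand side, reading each right-hand side left to right until a non-nullable symbol is reached.

From D → a , ,:
  - a is a terminal: add 'a' and stop
From D → x D:
  - x is a terminal: add 'x' and stop
From D → ε:
  - ε-production, so ε ∈ FIRST(D)

Collecting: FIRST(D) = { 'a', 'x', ε }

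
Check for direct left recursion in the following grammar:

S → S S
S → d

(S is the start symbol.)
Direct left recursion occurs when N → N α for some non-terminal N (the right-hand side begins with the left-hand side itself).

S → S S: LEFT RECURSIVE (starts with S)
S → d: starts with d

The grammar has direct left recursion on: S.

Answer: Yes, S is left-recursive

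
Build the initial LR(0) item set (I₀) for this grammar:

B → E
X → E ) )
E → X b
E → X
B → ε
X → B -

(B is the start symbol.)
{ [B → . E], [B → .], [B' → . B], [E → . X b], [E → . X], [X → . B -], [X → . E ) )] }

First, augment the grammar with B' → B
I₀ = CLOSURE({ [B' → . B] }):
  [B' → . B] has the dot before B: add [B → . E], [B → .]
  [B → . E] has the dot before E: add [E → . X b], [E → . X]
  [E → . X b] has the dot before X: add [X → . E ) )], [X → . B -]
No further items can be added.

I₀ = { [B → . E], [B → .], [B' → . B], [E → . X b], [E → . X], [X → . B -], [X → . E ) )] }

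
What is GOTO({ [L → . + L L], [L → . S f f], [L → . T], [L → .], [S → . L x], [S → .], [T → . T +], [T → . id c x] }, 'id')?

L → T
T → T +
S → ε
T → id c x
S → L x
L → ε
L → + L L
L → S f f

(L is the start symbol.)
GOTO(I, 'id') = CLOSURE({ [A → αX.β] : [A → α.Xβ] ∈ I, X = 'id' })

Items with dot before 'id', with the dot advanced:
  [T → . id c x] → [T → id . c x]
Closure adds nothing (no advanced item has the dot before a non-terminal).

GOTO = { [T → id . c x] }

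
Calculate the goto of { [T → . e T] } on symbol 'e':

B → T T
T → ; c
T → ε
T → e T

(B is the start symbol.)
GOTO(I, 'e') = CLOSURE({ [A → αX.β] : [A → α.Xβ] ∈ I, X = 'e' })

Items with dot before 'e', with the dot advanced:
  [T → . e T] → [T → e . T]
Closure of the advanced items:
  [T → e . T] has the dot before T: add [T → . ; c], [T → .], [T → . e T]

GOTO = { [T → . ; c], [T → . e T], [T → .], [T → e . T] }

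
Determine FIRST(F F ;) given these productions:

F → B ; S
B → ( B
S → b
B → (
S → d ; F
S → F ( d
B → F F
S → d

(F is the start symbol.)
FIRST sets of the non-terminals involved (from the grammar, by fixed-point iteration):
  FIRST(F) = { '(' }

To compute FIRST(F F ;), process the symbols left to right:
Symbol F is a non-terminal. Add FIRST(F) \ {ε} = { '(' }
F is not nullable (ε ∉ FIRST(F)), so stop here.
FIRST(F F ;) = { '(' }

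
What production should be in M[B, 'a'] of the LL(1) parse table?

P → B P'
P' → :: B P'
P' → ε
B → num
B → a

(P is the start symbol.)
B → a

To find M[B, 'a'], we find productions for B where 'a' is in the predict set (PREDICT(N → α) = (FIRST(α) \ {ε}) ∪ (FOLLOW(N) if α ⇒* ε)).

B → num: PREDICT = { 'num' }
B → a: PREDICT = { 'a' }
  'a' is in predict set, so this production goes in M[B, 'a']

M[B, 'a'] = B → a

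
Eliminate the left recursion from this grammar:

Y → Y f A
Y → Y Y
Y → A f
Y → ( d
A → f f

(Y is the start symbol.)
Y → A f Y'
Y → ( d Y'
Y' → f A Y'
Y' → Y Y'
Y' → ε
A → f f

Y is directly left-recursive. The standard transformation for
  A → A α₁ | ... | A α_m | β₁ | ... | β_n
is
  A  → β₁ A' | ... | β_n A'
  A' → α₁ A' | ... | α_m A' | ε

Y → A f becomes Y → A f Y'
Y → ( d becomes Y → ( d Y'
Y → Y f A becomes Y' → f A Y'
Y → Y Y becomes Y' → Y Y'
Add Y' → ε

Productions for other non-terminals are unchanged:
  A → f f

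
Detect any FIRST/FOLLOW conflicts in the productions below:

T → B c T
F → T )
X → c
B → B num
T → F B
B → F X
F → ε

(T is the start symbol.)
A FIRST/FOLLOW conflict occurs when a non-terminal N has a nullable alternative N → β (β ⇒* ε) and another alternative N → α with FIRST(α) ∩ FOLLOW(N) ≠ ∅: on such a lookahead the parser cannot decide between expanding α and letting N vanish via β.

Nullable non-terminals: F.
FIRST sets used below: FIRST(T) = { 'c' }

F: nullable alternative(s) F → ε; FOLLOW(F) = { 'c' }
  F → T ): FIRST \ {ε} = { 'c' } — overlaps FOLLOW(F) on { 'c' }: CONFLICT
  F → ε: FIRST \ {ε} = { } — this is the only nullable alternative, skip

B, T, X have no nullable alternative, so no FIRST/FOLLOW check is needed there.

So the grammar has 1 FIRST/FOLLOW conflict (marked CONFLICT above).

Answer: Yes. F → T ')' with FOLLOW(F) on { 'c' }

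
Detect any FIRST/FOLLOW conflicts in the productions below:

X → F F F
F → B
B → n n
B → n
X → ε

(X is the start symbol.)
A FIRST/FOLLOW conflict occurs when a non-terminal N has a nullable alternative N → β (β ⇒* ε) and another alternative N → α with FIRST(α) ∩ FOLLOW(N) ≠ ∅: on such a lookahead the parser cannot decide between expanding α and letting N vanish via β.

Nullable non-terminals: X.
FIRST sets used below: FIRST(F) = { 'n' }

X: nullable alternative(s) X → ε; FOLLOW(X) = { $ }
  X → F F F: FIRST \ {ε} = { 'n' } — disjoint from FOLLOW(X)
  X → ε: FIRST \ {ε} = { } — this is the only nullable alternative, skip

B, F have no nullable alternative, so no FIRST/FOLLOW check is needed there.

No FIRST/FOLLOW conflicts found.

Answer: No FIRST/FOLLOW conflicts.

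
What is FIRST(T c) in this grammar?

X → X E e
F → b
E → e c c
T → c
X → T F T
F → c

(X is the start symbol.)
{ 'c' }

FIRST sets of the non-terminals involved (from the grammar, by fixed-point iteration):
  FIRST(T) = { 'c' }

To compute FIRST(T c), process the symbols left to right:
Symbol T is a non-terminal. Add FIRST(T) \ {ε} = { 'c' }
T is not nullable (ε ∉ FIRST(T)), so stop here.
FIRST(T c) = { 'c' }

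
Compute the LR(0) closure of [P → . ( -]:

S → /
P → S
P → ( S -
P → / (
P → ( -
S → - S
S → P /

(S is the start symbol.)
{ [P → . ( -] }

Start with: [P → . ( -]
The dot precedes the terminal '(', so nothing is added.

CLOSURE = { [P → . ( -] }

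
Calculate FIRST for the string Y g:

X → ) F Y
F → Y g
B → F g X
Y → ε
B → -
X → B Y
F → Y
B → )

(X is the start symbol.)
FIRST sets of the non-terminals involved (from the grammar, by fixed-point iteration):
  FIRST(Y) = { ε }

To compute FIRST(Y g), process the symbols left to right:
Symbol Y is a non-terminal. Add FIRST(Y) \ {ε} = { }
Y is nullable (ε ∈ FIRST(Y)), continue to the next symbol.
Symbol g is a terminal. Add 'g' and stop.
FIRST(Y g) = { 'g' }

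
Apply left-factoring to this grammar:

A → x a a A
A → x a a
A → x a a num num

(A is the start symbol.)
A → x a a A'
A' → A
A' → ε
A' → num num

Left-factoring transforms A → αβ₁ | αβ₂ into A → αA' and A' → β₁ | β₂
(α is the longest common prefix among the alternatives). Repeat until
no nonterminal has two alternatives with a common prefix.

Round 1: A has alternatives sharing prefix 'x a a'. Introduce A': A → x a a A'
  Add: A' → A
  Add: A' → ε
  Add: A' → num num

No remaining common prefixes — done.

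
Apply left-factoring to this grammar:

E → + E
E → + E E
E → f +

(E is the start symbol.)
Left-factoring transforms A → αβ₁ | αβ₂ into A → αA' and A' → β₁ | β₂
(α is the longest common prefix among the alternatives). Repeat until
no nonterminal has two alternatives with a common prefix.

Round 1: E has alternatives sharing prefix '+ E'. Introduce E': E → + E E'
  Add: E' → ε
  Add: E' → E

No remaining common prefixes — done.

Resulting grammar:
E → + E E'
E' → ε
E' → E
E → f +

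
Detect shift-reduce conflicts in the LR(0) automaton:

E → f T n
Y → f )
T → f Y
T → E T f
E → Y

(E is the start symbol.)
No shift-reduce conflicts

Augment with E' → E and build the canonical LR(0) collection (I0 = CLOSURE({[E' → . E]}), then GOTO on every symbol after a dot until no new states appear). It has 12 states:
  I0: { [E → . Y], [E → . f T n], [E' → . E], [Y → . f )] }  — shift
  I1: { [E' → E .] }  — accept
  I2: { [E → Y .] }  — reduce
  I3: { [E → . Y], [E → . f T n], [E → f . T n], [T → . E T f], [T → . f Y], [Y → . f )], [Y → f . )] }  — shift
  I4: { [Y → f ) .] }  — reduce
  I5: { [E → . Y], [E → . f T n], [T → . E T f], [T → . f Y], [T → E . T f], [Y → . f )] }  — shift
  I6: { [E → f T . n] }  — shift
  I7: { [E → . Y], [E → . f T n], [E → f . T n], [T → . E T f], [T → . f Y], [T → f . Y], [Y → . f )], [Y → f . )] }  — shift
  I8: { [E → Y .], [T → f Y .] }  — 2 reduces
  I9: { [E → f T n .] }  — reduce
  I10: { [T → E T . f] }  — shift
  I11: { [T → E T f .] }  — reduce

No state contains both a complete item and a shift item.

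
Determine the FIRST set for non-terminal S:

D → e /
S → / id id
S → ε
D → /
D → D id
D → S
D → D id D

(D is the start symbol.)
{ '/', ε }

To compute FIRST(S), examine every production with S on the left-hand side, reading each right-hand side left to right until a non-nullable symbol is reached.

From S → / id id:
  - '/' is a terminal: add '/' and stop
From S → ε:
  - ε-production, so ε ∈ FIRST(S)

Collecting: FIRST(S) = { '/', ε }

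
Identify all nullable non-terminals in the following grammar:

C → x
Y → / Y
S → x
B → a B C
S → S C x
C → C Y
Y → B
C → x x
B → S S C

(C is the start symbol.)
None

There are no ε-productions, so no non-terminal can derive ε.
No non-terminals are nullable.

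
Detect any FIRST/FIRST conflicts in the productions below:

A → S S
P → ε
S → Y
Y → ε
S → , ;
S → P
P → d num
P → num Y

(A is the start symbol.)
Yes. S → Y / S → P on { ε }

A FIRST/FIRST conflict occurs when two productions N → α and N → β for the same non-terminal have FIRST(α) ∩ FIRST(β) ≠ ∅ (with ε ∈ FIRST of a nullable right-hand side, so two nullable alternatives also conflict).

FIRST sets of the non-terminals at (or reachable through a nullable prefix from) the front of some alternative:
  FIRST(Y) = { ε }
  FIRST(P) = { 'd', 'num', ε }

Productions for P:
  P → ε: FIRST = { ε }
  P → d num: FIRST = { 'd' }
  P → num Y: FIRST = { 'num' }
Productions for S:
  S → Y: FIRST = { ε }
  S → , ;: FIRST = { ',' }
  S → P: FIRST = { 'd', 'num', ε }
A, Y have only one production, so no FIRST/FIRST conflict is possible there.

Conflict for S: S → Y and S → P
  Overlap: { ε }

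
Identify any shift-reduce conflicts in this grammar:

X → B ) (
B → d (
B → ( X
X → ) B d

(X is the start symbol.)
A shift-reduce conflict occurs when an LR(0) state has both:
  - a complete (reduce) item [A → α .] (dot at the end), and
  - a shift item [B → β . c γ] (dot before a terminal).

Augment with X' → X and build the canonical LR(0) collection (I0 = CLOSURE({[X' → . X]}), then GOTO on every symbol after a dot until no new states appear). It has 12 states:
  I0: { [B → . ( X], [B → . d (], [X → . ) B d], [X → . B ) (], [X' → . X] }  — shift
  I1: { [B → ( . X], [B → . ( X], [B → . d (], [X → . ) B d], [X → . B ) (] }  — shift
  I2: { [B → . ( X], [B → . d (], [X → ) . B d] }  — shift
  I3: { [X → B . ) (] }  — shift
  I4: { [X' → X .] }  — accept
  I5: { [B → d . (] }  — shift
  I6: { [B → d ( .] }  — reduce
  I7: { [X → B ) . (] }  — shift
  I8: { [X → B ) ( .] }  — reduce
  I9: { [X → ) B . d] }  — shift
  I10: { [X → ) B d .] }  — reduce
  I11: { [B → ( X .] }  — reduce

No state contains both a complete item and a shift item.

Answer: No shift-reduce conflicts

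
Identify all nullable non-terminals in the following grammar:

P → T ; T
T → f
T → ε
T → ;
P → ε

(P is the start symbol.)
{ 'P', 'T' }

A non-terminal is nullable if it can derive ε (the empty string): either it has an ε-production, or it has a production whose right-hand side consists entirely of nullable non-terminals.

ε-productions: T → ε, P → ε
So T, P are immediately nullable.
Every non-terminal is now nullable.
Nullable = { 'P', 'T' }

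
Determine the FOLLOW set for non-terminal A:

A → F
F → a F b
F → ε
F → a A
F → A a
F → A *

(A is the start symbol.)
{ $, '*', 'a', 'b' }

To compute FOLLOW(A), find every occurrence of A on a right-hand side N → α A β: add FIRST(β) \ {ε}, and if β is empty or nullable also add FOLLOW(N). Iterate to a fixed point.

A is the start symbol, so $ ∈ FOLLOW(A).
In F → a A: A is at the end, add FOLLOW(F)
In F → A a: A is followed by a, add FIRST(a) \ {ε} = { 'a' }
In F → A *: A is followed by '*', add FIRST('*') \ {ε} = { '*' }

The FOLLOW sets referred to above (computed the same way, to a fixed point):
  FOLLOW(F) = { $, '*', 'a', 'b' }

Taking the union: FOLLOW(A) = { $, '*', 'a', 'b' }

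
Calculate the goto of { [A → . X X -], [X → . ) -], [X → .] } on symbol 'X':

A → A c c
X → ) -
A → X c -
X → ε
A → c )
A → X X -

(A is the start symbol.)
{ [A → X . X -], [X → . ) -], [X → .] }

GOTO(I, 'X') = CLOSURE({ [A → αX.β] : [A → α.Xβ] ∈ I, X = 'X' })

Items with dot before 'X', with the dot advanced:
  [A → . X X -] → [A → X . X -]
Closure of the advanced items:
  [A → X . X -] has the dot before X: add [X → . ) -], [X → .]

GOTO = { [A → X . X -], [X → . ) -], [X → .] }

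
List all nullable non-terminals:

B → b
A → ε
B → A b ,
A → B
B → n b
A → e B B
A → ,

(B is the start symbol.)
ε-productions: A → ε
So A is immediately nullable.
No further non-terminal can be added: every production for the remaining non-terminals contains a terminal or a non-nullable non-terminal.
Nullable = { 'A' }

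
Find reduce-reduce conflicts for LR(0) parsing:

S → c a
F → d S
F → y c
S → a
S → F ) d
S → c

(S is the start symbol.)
No reduce-reduce conflicts

Augment with S' → S and build the canonical LR(0) collection (I0 = CLOSURE({[S' → . S]}), then GOTO on every symbol after a dot until no new states appear). It has 12 states:
  I0: { [F → . d S], [F → . y c], [S → . F ) d], [S → . a], [S → . c a], [S → . c], [S' → . S] }  — shift
  I1: { [S → F . ) d] }  — shift
  I2: { [S' → S .] }  — accept
  I3: { [S → a .] }  — reduce
  I4: { [S → c . a], [S → c .] }  — shift, reduce
  I5: { [F → . d S], [F → . y c], [F → d . S], [S → . F ) d], [S → . a], [S → . c a], [S → . c] }  — shift
  I6: { [F → y . c] }  — shift
  I7: { [F → y c .] }  — reduce
  I8: { [F → d S .] }  — reduce
  I9: { [S → c a .] }  — reduce
  I10: { [S → F ) . d] }  — shift
  I11: { [S → F ) d .] }  — reduce

No state contains more than one complete item.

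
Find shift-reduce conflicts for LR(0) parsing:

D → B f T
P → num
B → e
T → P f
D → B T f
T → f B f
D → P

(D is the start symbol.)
No shift-reduce conflicts

Augment with D' → D and build the canonical LR(0) collection (I0 = CLOSURE({[D' → . D]}), then GOTO on every symbol after a dot until no new states appear). It has 15 states:
  I0: { [B → . e], [D → . B T f], [D → . B f T], [D → . P], [D' → . D], [P → . num] }  — shift
  I1: { [D → B . T f], [D → B . f T], [P → . num], [T → . P f], [T → . f B f] }  — shift
  I2: { [D' → D .] }  — accept
  I3: { [D → P .] }  — reduce
  I4: { [B → e .] }  — reduce
  I5: { [P → num .] }  — reduce
  I6: { [T → P . f] }  — shift
  I7: { [D → B T . f] }  — shift
  I8: { [B → . e], [D → B f . T], [P → . num], [T → . P f], [T → . f B f], [T → f . B f] }  — shift
  I9: { [T → f B . f] }  — shift
  I10: { [D → B f T .] }  — reduce
  I11: { [B → . e], [T → f . B f] }  — shift
  I12: { [T → f B f .] }  — reduce
  I13: { [D → B T f .] }  — reduce
  I14: { [T → P f .] }  — reduce

No state contains both a complete item and a shift item.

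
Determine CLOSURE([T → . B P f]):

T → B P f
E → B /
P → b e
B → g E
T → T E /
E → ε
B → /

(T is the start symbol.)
To compute CLOSURE, for each item [A → α.Bβ] where B is a non-terminal, add [B → .γ] for all productions B → γ; repeat for the newly added items until nothing changes.

Start with: [T → . B P f]
  [T → . B P f] has the dot before B: add [B → . g E], [B → . /]
No further items can be added.

CLOSURE = { [B → . /], [B → . g E], [T → . B P f] }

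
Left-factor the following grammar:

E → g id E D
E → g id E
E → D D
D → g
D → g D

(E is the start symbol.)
Left-factoring transforms A → αβ₁ | αβ₂ into A → αA' and A' → β₁ | β₂
(α is the longest common prefix among the alternatives). Repeat until
no nonterminal has two alternatives with a common prefix.

Round 1: E has alternatives sharing prefix 'g id E'. Introduce E': E → g id E E'
  Add: E' → D
  Add: E' → ε

Round 2: D has alternatives sharing prefix 'g'. Introduce D': D → g D'
  Add: D' → ε
  Add: D' → D

No remaining common prefixes — done.

Resulting grammar:
E → g id E E'
E' → D
E' → ε
E → D D
D → g D'
D' → ε
D' → D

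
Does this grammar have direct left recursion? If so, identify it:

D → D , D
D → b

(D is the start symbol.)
D → D , D: LEFT RECURSIVE (starts with D)
D → b: starts with b

The grammar has direct left recursion on: D.

Answer: Yes, D is left-recursive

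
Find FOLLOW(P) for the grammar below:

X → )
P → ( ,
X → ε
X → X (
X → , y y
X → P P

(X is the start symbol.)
To compute FOLLOW(P), find every occurrence of P on a right-hand side N → α P β: add FIRST(β) \ {ε}, and if β is empty or nullable also add FOLLOW(N). Iterate to a fixed point.

In X → P P: P is followed by P, add FIRST(P) \ {ε} = { '(' }
In X → P P: P is at the end, add FOLLOW(X)

The FOLLOW sets referred to above (computed the same way, to a fixed point):
  FOLLOW(X) = { $, '(' }

Taking the union: FOLLOW(P) = { $, '(' }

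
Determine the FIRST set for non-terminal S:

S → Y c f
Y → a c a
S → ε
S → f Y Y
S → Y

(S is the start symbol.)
{ 'a', 'f', ε }

To compute FIRST(S), examine every production with S on the left-hand side, reading each right-hand side left to right until a non-nullable symbol is reached.

FIRST sets of the other non-terminals involved (by the same procedure, iterated to a fixed point):
  FIRST(Y) = { 'a' }

From S → Y c f:
  - Y is a non-terminal: add FIRST(Y) \ {ε} = { 'a' }
    Y is not nullable, so stop
From S → ε:
  - ε-production, so ε ∈ FIRST(S)
From S → f Y Y:
  - f is a terminal: add 'f' and stop
From S → Y:
  - Y is a non-terminal: add FIRST(Y) \ {ε} = { 'a' }
    Y is not nullable, so stop

Collecting: FIRST(S) = { 'a', 'f', ε }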